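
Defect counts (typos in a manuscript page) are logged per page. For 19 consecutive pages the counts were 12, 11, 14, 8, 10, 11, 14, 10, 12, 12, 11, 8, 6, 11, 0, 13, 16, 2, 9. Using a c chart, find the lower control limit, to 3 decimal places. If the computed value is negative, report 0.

0.513

c̄ = (12 + 11 + 14 + 8 + 10 + 11 + 14 + 10 + 12 + 12 + 11 + 8 + 6 + 11 + 0 + 13 + 16 + 2 + 9) / 19 = 190 / 19 = 10.0000
LCL = c̄ − 3√c̄ = 10.0000 − 3 × 3.1623 = 0.5132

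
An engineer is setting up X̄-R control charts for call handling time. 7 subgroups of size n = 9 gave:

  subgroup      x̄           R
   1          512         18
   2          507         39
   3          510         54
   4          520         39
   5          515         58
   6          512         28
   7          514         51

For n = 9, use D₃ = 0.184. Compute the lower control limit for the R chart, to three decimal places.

7.544

R̄ = (18 + 39 + 54 + 39 + 58 + 28 + 51) / 7 = 287.0000 / 7 = 41.0000
LCL_R = D₃·R̄ = 0.184 × 41.0000 = 7.5440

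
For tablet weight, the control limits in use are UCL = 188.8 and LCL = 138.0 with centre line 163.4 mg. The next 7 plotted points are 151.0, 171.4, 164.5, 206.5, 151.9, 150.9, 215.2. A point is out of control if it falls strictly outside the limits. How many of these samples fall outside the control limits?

Compare each point to [138.0, 188.8]: sample 4 = 206.5 > UCL; sample 7 = 215.2 > UCL.

2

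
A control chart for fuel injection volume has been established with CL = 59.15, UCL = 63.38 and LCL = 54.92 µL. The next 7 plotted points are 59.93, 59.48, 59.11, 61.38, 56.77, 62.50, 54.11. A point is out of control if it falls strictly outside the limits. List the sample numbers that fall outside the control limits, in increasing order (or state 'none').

Compare each point to [54.92, 63.38]: sample 7 = 54.11 < LCL.

7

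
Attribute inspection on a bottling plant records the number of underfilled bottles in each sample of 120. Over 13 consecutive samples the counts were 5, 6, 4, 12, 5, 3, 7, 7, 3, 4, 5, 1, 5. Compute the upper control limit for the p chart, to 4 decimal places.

0.0985

p̄ = Σdᵢ / (k·n) = 67 / (13 × 120) = 0.04295
UCL = p̄ + 3·√(p̄(1−p̄)/n) = 0.04295 + 3 × √(0.04295×0.95705/120) = 0.04295 + 3 × 0.01851 = 0.09847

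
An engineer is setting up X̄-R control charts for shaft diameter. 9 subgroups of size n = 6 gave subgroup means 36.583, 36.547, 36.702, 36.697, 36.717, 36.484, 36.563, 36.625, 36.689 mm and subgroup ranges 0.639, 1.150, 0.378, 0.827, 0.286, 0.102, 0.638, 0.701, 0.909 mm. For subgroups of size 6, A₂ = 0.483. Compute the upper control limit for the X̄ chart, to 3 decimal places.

X̄̄ = (36.583 + 36.547 + 36.702 + 36.697 + 36.717 + 36.484 + 36.563 + 36.625 + 36.689) / 9 = 329.6070 / 9 = 36.6230
R̄ = (0.639 + 1.150 + 0.378 + 0.827 + 0.286 + 0.102 + 0.638 + 0.701 + 0.909) / 9 = 5.6300 / 9 = 0.6256
UCL = X̄̄ + A₂·R̄ = 36.6230 + 0.483 × 0.6256 = 36.9251

36.925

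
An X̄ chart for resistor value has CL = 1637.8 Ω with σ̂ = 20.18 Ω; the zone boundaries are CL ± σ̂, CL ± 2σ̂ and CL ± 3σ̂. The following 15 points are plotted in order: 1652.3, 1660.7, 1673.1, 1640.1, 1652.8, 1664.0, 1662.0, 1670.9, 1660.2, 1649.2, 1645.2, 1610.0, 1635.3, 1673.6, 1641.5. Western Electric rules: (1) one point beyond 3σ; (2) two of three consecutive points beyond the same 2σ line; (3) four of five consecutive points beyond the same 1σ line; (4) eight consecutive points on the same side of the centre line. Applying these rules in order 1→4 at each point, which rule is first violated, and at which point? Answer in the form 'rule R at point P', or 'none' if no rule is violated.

Zone of each point (C = within 1σ̂, B = 1σ̂–2σ̂, A = 2σ̂–3σ̂, * = beyond 3σ̂; sign = side of CL): 1:+C, 2:+B, 3:+B, 4:+C, 5:+C, 6:+B, 7:+B, 8:+B, 9:+B, 10:+C, 11:+C, 12:-B, 13:-C, 14:+B, 15:+C
Rule 4 (eight consecutive points on the same side of the centre line) is satisfied at point 8.

rule 4 at point 8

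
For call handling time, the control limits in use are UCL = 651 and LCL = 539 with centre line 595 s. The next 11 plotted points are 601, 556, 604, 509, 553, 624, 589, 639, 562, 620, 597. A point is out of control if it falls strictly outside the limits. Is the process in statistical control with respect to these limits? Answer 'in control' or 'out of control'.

Compare each point to [539, 651]: sample 4 = 509 < LCL.

out of control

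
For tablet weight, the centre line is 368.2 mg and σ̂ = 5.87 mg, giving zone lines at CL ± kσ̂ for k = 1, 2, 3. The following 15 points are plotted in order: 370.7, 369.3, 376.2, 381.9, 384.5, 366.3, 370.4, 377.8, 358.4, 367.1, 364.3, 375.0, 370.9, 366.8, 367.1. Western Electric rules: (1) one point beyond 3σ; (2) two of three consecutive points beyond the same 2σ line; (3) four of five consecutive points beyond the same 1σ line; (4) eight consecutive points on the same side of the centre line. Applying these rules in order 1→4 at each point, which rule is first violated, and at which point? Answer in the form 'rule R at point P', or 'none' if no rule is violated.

rule 2 at point 5

Zone of each point (C = within 1σ̂, B = 1σ̂–2σ̂, A = 2σ̂–3σ̂, * = beyond 3σ̂; sign = side of CL): 1:+C, 2:+C, 3:+B, 4:+A, 5:+A, 6:-C, 7:+C, 8:+B, 9:-B, 10:-C, 11:-C, 12:+B, 13:+C, 14:-C, 15:-C
Rule 2 (two of three consecutive points beyond the same 2σ limit) is satisfied at point 5.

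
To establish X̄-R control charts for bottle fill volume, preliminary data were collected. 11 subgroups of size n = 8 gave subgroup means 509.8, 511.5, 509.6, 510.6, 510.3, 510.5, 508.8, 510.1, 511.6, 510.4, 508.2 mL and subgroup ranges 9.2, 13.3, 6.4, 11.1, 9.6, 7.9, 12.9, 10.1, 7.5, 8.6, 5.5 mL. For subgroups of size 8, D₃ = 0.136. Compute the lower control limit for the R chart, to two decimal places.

R̄ = (9.2 + 13.3 + 6.4 + 11.1 + 9.6 + 7.9 + 12.9 + 10.1 + 7.5 + 8.6 + 5.5) / 11 = 102.1000 / 11 = 9.2818
LCL_R = D₃·R̄ = 0.136 × 9.2818 = 1.2623

1.26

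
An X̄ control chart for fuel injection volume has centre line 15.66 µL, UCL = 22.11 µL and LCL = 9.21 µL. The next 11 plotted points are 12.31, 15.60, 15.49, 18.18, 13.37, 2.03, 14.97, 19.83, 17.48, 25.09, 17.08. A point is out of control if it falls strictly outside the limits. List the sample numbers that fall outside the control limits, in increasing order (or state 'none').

Compare each point to [9.21, 22.11]: sample 6 = 2.03 < LCL; sample 10 = 25.09 > UCL.

6, 10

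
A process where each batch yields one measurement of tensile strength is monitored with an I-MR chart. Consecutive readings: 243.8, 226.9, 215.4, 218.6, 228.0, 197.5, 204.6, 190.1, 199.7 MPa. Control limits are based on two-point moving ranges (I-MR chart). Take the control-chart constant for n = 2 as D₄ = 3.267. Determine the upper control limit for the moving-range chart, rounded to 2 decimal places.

Moving ranges: 16.9, 11.5, 3.2, 9.4, 30.5, 7.1, 14.5, 9.6; M̄R̄ = 102.7000 / 8 = 12.8375
UCL_MR = D₄·M̄R̄ = 3.267 × 12.8375 = 41.9401

41.94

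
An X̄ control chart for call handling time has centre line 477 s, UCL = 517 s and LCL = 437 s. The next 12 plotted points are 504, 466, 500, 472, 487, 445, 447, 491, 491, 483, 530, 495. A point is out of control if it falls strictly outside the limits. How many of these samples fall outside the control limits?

1

Compare each point to [437, 517]: sample 11 = 530 > UCL.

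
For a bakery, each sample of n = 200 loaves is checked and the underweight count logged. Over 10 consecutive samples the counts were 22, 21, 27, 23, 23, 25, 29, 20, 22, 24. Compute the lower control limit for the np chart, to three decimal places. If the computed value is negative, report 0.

9.913

p̄ = Σdᵢ / (k·n) = 236 / (10 × 200) = 0.11800
LCL = np̄ − 3·√(np̄(1−p̄)) = 23.6000 − 3 × 4.5624 = 9.9129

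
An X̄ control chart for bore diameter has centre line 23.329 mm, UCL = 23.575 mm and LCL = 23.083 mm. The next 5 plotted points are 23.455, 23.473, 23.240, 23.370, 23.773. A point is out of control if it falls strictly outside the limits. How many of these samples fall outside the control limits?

Compare each point to [23.083, 23.575]: sample 5 = 23.773 > UCL.

1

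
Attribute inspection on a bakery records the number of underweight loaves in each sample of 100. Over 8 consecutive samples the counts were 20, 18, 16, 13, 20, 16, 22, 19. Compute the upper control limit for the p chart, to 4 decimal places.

0.2953

p̄ = Σdᵢ / (k·n) = 144 / (8 × 100) = 0.18000
UCL = p̄ + 3·√(p̄(1−p̄)/n) = 0.18000 + 3 × √(0.18000×0.82000/100) = 0.18000 + 3 × 0.03842 = 0.29526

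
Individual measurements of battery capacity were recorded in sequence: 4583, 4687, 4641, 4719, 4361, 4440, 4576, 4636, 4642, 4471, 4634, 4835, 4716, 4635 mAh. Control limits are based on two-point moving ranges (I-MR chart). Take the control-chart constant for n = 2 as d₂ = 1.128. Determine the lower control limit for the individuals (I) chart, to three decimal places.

4284.830

X̄ = (4583 + 4687 + 4641 + 4719 + 4361 + 4440 + 4576 + 4636 + 4642 + 4471 + 4634 + 4835 + 4716 + 4635) / 14 = 4612.5714
Moving ranges: 104, 46, 78, 358, 79, 136, 60, 6, 171, 163, 201, 119, 81; M̄R̄ = 1602.0000 / 13 = 123.2308
LCL = X̄ − 3·M̄R̄/d₂ = 4612.5714 − 3 × 123.2308 / 1.128 = 4284.8300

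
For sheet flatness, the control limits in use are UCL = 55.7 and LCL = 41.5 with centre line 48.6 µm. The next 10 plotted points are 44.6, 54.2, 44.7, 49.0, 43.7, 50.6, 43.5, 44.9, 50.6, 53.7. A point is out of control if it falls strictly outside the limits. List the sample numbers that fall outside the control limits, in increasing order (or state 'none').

none

All 10 points lie within [41.5, 55.7].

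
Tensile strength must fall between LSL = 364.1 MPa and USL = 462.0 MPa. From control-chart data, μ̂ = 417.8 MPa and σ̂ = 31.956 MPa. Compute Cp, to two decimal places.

0.51

Cp = (USL − LSL) / (6σ̂) = (462.0 − 364.1) / (6 × 31.956) = 97.9000 / 191.7360 = 0.5106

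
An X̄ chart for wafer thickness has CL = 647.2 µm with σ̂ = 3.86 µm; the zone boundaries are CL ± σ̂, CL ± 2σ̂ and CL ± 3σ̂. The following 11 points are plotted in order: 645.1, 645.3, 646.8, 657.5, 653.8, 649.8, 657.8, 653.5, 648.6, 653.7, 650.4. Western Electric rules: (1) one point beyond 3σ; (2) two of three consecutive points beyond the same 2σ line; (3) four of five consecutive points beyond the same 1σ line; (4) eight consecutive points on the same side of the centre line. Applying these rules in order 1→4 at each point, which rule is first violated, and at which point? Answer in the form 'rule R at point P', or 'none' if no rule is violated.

rule 3 at point 8

Zone of each point (C = within 1σ̂, B = 1σ̂–2σ̂, A = 2σ̂–3σ̂, * = beyond 3σ̂; sign = side of CL): 1:-C, 2:-C, 3:-C, 4:+A, 5:+B, 6:+C, 7:+A, 8:+B, 9:+C, 10:+B, 11:+C
Rule 3 (four of five consecutive points beyond the same 1σ limit) is satisfied at point 8.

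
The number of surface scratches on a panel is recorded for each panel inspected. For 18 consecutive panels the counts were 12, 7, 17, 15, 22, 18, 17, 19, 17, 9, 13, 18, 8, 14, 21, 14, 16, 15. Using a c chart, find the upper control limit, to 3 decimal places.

c̄ = (12 + 7 + 17 + 15 + 22 + 18 + 17 + 19 + 17 + 9 + 13 + 18 + 8 + 14 + 21 + 14 + 16 + 15) / 18 = 272 / 18 = 15.1111
UCL = c̄ + 3√c̄ = 15.1111 + 3 × √15.1111 = 15.1111 + 3 × 3.8873 = 26.7730

26.773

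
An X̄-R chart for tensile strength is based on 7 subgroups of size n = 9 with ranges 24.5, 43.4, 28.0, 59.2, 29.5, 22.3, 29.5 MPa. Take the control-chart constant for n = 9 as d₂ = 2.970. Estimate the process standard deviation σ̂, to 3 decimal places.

R̄ = (24.5 + 43.4 + 28.0 + 59.2 + 29.5 + 22.3 + 29.5) / 7 = 33.7714
σ̂ = R̄ / d₂ = 33.7714 / 2.970 = 11.3709

11.371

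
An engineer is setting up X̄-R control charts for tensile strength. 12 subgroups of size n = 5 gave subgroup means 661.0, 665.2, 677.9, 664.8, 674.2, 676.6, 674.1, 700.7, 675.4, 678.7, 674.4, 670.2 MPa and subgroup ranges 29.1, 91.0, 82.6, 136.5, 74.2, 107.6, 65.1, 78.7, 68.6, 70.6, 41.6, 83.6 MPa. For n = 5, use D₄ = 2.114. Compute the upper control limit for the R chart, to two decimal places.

R̄ = (29.1 + 91.0 + 82.6 + 136.5 + 74.2 + 107.6 + 65.1 + 78.7 + 68.6 + 70.6 + 41.6 + 83.6) / 12 = 929.2000 / 12 = 77.4333
UCL_R = D₄·R̄ = 2.114 × 77.4333 = 163.6941

163.69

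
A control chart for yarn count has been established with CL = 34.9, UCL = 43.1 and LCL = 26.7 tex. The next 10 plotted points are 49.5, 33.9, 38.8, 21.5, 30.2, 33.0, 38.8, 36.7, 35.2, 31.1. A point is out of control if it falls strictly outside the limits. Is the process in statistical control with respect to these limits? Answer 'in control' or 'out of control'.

out of control

Compare each point to [26.7, 43.1]: sample 1 = 49.5 > UCL; sample 4 = 21.5 < LCL.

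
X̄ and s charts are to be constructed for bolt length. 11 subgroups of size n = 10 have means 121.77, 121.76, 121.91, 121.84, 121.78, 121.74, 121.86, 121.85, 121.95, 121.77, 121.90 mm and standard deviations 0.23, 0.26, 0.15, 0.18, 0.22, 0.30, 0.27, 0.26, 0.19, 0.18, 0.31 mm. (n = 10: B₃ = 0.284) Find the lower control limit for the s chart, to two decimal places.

s̄ = (0.23 + 0.26 + 0.15 + 0.18 + 0.22 + 0.30 + 0.27 + 0.26 + 0.19 + 0.18 + 0.31) / 11 = 0.2318
LCL_s = B₃·s̄ = 0.284 × 0.2318 = 0.0658

0.07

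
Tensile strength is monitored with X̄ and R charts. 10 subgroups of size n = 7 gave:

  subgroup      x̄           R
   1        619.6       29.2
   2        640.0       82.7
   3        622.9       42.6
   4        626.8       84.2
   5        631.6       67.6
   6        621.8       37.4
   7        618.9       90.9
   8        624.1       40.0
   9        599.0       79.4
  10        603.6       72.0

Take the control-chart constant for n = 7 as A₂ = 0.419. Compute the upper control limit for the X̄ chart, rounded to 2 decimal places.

647.06

X̄̄ = (619.6 + 640.0 + 622.9 + 626.8 + 631.6 + 621.8 + 618.9 + 624.1 + 599.0 + 603.6) / 10 = 6208.3000 / 10 = 620.8300
R̄ = (29.2 + 82.7 + 42.6 + 84.2 + 67.6 + 37.4 + 90.9 + 40.0 + 79.4 + 72.0) / 10 = 626.0000 / 10 = 62.6000
UCL = X̄̄ + A₂·R̄ = 620.8300 + 0.419 × 62.6000 = 647.0594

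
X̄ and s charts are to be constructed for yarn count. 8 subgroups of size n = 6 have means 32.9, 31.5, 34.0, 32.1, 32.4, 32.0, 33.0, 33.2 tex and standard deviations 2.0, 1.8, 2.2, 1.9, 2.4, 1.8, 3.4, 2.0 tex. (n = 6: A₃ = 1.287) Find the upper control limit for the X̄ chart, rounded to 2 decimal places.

35.45

X̄̄ = (32.9 + 31.5 + 34.0 + 32.1 + 32.4 + 32.0 + 33.0 + 33.2) / 8 = 32.6375
s̄ = (2.0 + 1.8 + 2.2 + 1.9 + 2.4 + 1.8 + 3.4 + 2.0) / 8 = 2.1875
UCL = X̄̄ + A₃·s̄ = 32.6375 + 1.287 × 2.1875 = 35.4528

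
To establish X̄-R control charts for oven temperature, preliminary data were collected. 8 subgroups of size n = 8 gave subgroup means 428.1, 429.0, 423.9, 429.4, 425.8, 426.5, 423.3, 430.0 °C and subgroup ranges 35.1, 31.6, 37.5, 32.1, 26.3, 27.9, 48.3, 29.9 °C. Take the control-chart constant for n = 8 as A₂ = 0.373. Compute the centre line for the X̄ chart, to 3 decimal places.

427.000

X̄̄ = (428.1 + 429.0 + 423.9 + 429.4 + 425.8 + 426.5 + 423.3 + 430.0) / 8 = 3416.0000 / 8 = 427.0000
CL = X̄̄ = 427.0000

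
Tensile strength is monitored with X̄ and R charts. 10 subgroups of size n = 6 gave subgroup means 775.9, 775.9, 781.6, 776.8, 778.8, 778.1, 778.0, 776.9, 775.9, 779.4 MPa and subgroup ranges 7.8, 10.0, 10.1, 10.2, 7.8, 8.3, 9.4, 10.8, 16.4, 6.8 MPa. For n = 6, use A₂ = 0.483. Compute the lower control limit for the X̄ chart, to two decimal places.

773.02

X̄̄ = (775.9 + 775.9 + 781.6 + 776.8 + 778.8 + 778.1 + 778.0 + 776.9 + 775.9 + 779.4) / 10 = 7777.3000 / 10 = 777.7300
R̄ = (7.8 + 10.0 + 10.1 + 10.2 + 7.8 + 8.3 + 9.4 + 10.8 + 16.4 + 6.8) / 10 = 97.6000 / 10 = 9.7600
LCL = X̄̄ − A₂·R̄ = 777.7300 − 0.483 × 9.7600 = 773.0159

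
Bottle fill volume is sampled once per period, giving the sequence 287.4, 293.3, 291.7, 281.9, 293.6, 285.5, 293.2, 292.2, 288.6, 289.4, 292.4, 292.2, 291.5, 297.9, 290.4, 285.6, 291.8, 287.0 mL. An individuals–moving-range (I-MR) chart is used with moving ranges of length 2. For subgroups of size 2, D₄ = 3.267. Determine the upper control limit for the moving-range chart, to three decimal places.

Moving ranges: 5.9, 1.6, 9.8, 11.7, 8.1, 7.7, 1.0, 3.6, 0.8, 3.0, 0.2, 0.7, 6.4, 7.5, 4.8, 6.2, 4.8; M̄R̄ = 83.8000 / 17 = 4.9294
UCL_MR = D₄·M̄R̄ = 3.267 × 4.9294 = 16.1044

16.104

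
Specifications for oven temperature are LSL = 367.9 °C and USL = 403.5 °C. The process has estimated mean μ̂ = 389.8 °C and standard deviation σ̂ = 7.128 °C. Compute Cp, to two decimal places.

0.83

Cp = (USL − LSL) / (6σ̂) = (403.5 − 367.9) / (6 × 7.128) = 35.6000 / 42.7680 = 0.8324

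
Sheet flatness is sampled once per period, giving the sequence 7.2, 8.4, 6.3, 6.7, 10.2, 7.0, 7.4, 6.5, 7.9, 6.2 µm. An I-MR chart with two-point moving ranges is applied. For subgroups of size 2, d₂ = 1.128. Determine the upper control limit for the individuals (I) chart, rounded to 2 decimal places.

11.75

X̄ = (7.2 + 8.4 + 6.3 + 6.7 + 10.2 + 7.0 + 7.4 + 6.5 + 7.9 + 6.2) / 10 = 7.3800
Moving ranges: 1.2, 2.1, 0.4, 3.5, 3.2, 0.4, 0.9, 1.4, 1.7; M̄R̄ = 14.8000 / 9 = 1.6444
UCL = X̄ + 3·M̄R̄/d₂ = 7.3800 + 3 × 1.6444 / 1.128 = 11.7535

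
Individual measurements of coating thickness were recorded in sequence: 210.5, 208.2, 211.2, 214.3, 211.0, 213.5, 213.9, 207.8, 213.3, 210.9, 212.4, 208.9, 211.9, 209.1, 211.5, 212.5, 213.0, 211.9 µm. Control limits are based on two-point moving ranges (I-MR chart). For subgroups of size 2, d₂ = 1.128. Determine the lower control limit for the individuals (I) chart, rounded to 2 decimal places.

204.49

X̄ = (210.5 + 208.2 + 211.2 + 214.3 + 211.0 + 213.5 + 213.9 + 207.8 + 213.3 + 210.9 + 212.4 + 208.9 + 211.9 + 209.1 + 211.5 + 212.5 + 213.0 + 211.9) / 18 = 211.4333
Moving ranges: 2.3, 3.0, 3.1, 3.3, 2.5, 0.4, 6.1, 5.5, 2.4, 1.5, 3.5, 3.0, 2.8, 2.4, 1.0, 0.5, 1.1; M̄R̄ = 44.4000 / 17 = 2.6118
LCL = X̄ − 3·M̄R̄/d₂ = 211.4333 − 3 × 2.6118 / 1.128 = 204.4872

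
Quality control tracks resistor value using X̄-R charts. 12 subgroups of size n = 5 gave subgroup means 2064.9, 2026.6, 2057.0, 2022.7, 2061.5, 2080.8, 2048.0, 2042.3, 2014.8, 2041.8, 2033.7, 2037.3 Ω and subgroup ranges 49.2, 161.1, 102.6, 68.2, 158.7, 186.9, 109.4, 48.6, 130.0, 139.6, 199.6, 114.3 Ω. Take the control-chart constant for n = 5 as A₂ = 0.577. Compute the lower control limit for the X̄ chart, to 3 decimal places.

1973.687

X̄̄ = (2064.9 + 2026.6 + 2057.0 + 2022.7 + 2061.5 + 2080.8 + 2048.0 + 2042.3 + 2014.8 + 2041.8 + 2033.7 + 2037.3) / 12 = 24531.4000 / 12 = 2044.2833
R̄ = (49.2 + 161.1 + 102.6 + 68.2 + 158.7 + 186.9 + 109.4 + 48.6 + 130.0 + 139.6 + 199.6 + 114.3) / 12 = 1468.2000 / 12 = 122.3500
LCL = X̄̄ − A₂·R̄ = 2044.2833 − 0.577 × 122.3500 = 1973.6874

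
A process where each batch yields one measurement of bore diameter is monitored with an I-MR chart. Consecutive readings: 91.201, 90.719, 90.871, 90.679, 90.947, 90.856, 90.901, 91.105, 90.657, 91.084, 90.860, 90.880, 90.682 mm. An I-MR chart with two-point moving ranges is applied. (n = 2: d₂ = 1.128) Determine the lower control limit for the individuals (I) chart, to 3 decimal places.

X̄ = (91.201 + 90.719 + 90.871 + 90.679 + 90.947 + 90.856 + 90.901 + 91.105 + 90.657 + 91.084 + 90.860 + 90.880 + 90.682) / 13 = 90.8802
Moving ranges: 0.482, 0.152, 0.192, 0.268, 0.091, 0.045, 0.204, 0.448, 0.427, 0.224, 0.020, 0.198; M̄R̄ = 2.7510 / 12 = 0.2292
LCL = X̄ − 3·M̄R̄/d₂ = 90.8802 − 3 × 0.2292 / 1.128 = 90.2704

90.270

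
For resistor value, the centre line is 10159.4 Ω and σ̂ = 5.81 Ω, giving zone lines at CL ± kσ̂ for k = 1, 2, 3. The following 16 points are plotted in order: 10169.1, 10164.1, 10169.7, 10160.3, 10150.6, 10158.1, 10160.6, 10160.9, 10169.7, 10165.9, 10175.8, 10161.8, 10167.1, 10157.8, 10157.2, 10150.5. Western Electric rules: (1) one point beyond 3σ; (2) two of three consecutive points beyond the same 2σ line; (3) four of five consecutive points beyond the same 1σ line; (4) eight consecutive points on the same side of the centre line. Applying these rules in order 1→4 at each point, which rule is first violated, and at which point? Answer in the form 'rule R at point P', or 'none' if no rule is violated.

rule 3 at point 13

Zone of each point (C = within 1σ̂, B = 1σ̂–2σ̂, A = 2σ̂–3σ̂, * = beyond 3σ̂; sign = side of CL): 1:+B, 2:+C, 3:+B, 4:+C, 5:-B, 6:-C, 7:+C, 8:+C, 9:+B, 10:+B, 11:+A, 12:+C, 13:+B, 14:-C, 15:-C, 16:-B
Rule 3 (four of five consecutive points beyond the same 1σ limit) is satisfied at point 13.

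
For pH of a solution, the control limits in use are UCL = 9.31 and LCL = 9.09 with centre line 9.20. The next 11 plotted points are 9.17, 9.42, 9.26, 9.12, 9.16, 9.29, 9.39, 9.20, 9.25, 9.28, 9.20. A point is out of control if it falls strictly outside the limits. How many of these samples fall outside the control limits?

2

Compare each point to [9.09, 9.31]: sample 2 = 9.42 > UCL; sample 7 = 9.39 > UCL.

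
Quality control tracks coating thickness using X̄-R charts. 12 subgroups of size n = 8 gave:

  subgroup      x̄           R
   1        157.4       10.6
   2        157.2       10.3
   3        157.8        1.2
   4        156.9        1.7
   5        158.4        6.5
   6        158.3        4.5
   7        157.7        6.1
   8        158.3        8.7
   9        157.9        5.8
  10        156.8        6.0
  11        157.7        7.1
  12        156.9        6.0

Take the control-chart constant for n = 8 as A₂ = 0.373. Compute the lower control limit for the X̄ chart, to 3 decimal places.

155.293

X̄̄ = (157.4 + 157.2 + 157.8 + 156.9 + 158.4 + 158.3 + 157.7 + 158.3 + 157.9 + 156.8 + 157.7 + 156.9) / 12 = 1891.3000 / 12 = 157.6083
R̄ = (10.6 + 10.3 + 1.2 + 1.7 + 6.5 + 4.5 + 6.1 + 8.7 + 5.8 + 6.0 + 7.1 + 6.0) / 12 = 74.5000 / 12 = 6.2083
LCL = X̄̄ − A₂·R̄ = 157.6083 − 0.373 × 6.2083 = 155.2926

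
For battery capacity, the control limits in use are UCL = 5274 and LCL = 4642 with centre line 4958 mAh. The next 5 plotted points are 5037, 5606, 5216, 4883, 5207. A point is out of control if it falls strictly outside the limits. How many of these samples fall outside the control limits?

Compare each point to [4642, 5274]: sample 2 = 5606 > UCL.

1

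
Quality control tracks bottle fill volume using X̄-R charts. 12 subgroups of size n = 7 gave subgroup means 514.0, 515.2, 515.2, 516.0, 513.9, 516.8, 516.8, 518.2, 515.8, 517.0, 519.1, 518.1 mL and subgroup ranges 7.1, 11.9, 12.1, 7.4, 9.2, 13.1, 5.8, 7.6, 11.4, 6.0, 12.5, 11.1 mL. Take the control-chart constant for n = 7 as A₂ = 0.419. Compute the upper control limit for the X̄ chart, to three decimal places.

X̄̄ = (514.0 + 515.2 + 515.2 + 516.0 + 513.9 + 516.8 + 516.8 + 518.2 + 515.8 + 517.0 + 519.1 + 518.1) / 12 = 6196.1000 / 12 = 516.3417
R̄ = (7.1 + 11.9 + 12.1 + 7.4 + 9.2 + 13.1 + 5.8 + 7.6 + 11.4 + 6.0 + 12.5 + 11.1) / 12 = 115.2000 / 12 = 9.6000
UCL = X̄̄ + A₂·R̄ = 516.3417 + 0.419 × 9.6000 = 520.3641

520.364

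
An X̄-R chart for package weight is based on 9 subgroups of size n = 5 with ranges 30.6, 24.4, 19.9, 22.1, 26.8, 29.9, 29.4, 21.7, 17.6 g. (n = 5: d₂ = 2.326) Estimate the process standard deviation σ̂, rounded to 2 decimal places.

R̄ = (30.6 + 24.4 + 19.9 + 22.1 + 26.8 + 29.9 + 29.4 + 21.7 + 17.6) / 9 = 24.7111
σ̂ = R̄ / d₂ = 24.7111 / 2.326 = 10.6239

10.62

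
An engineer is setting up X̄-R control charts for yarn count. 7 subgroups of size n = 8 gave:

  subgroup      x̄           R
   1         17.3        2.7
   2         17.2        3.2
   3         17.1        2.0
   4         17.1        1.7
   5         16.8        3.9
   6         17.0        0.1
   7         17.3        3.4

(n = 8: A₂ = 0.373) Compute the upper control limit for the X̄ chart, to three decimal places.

X̄̄ = (17.3 + 17.2 + 17.1 + 17.1 + 16.8 + 17.0 + 17.3) / 7 = 119.8000 / 7 = 17.1143
R̄ = (2.7 + 3.2 + 2.0 + 1.7 + 3.9 + 0.1 + 3.4) / 7 = 17.0000 / 7 = 2.4286
UCL = X̄̄ + A₂·R̄ = 17.1143 + 0.373 × 2.4286 = 18.0201

18.020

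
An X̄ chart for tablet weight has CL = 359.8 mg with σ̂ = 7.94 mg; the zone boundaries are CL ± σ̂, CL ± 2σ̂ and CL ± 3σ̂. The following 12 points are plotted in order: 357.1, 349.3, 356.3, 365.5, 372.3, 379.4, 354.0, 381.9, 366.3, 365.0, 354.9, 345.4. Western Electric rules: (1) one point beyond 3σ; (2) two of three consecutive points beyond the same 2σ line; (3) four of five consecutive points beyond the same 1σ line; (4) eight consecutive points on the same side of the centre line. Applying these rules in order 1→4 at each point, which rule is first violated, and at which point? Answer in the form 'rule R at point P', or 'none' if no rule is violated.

rule 2 at point 8

Zone of each point (C = within 1σ̂, B = 1σ̂–2σ̂, A = 2σ̂–3σ̂, * = beyond 3σ̂; sign = side of CL): 1:-C, 2:-B, 3:-C, 4:+C, 5:+B, 6:+A, 7:-C, 8:+A, 9:+C, 10:+C, 11:-C, 12:-B
Rule 2 (two of three consecutive points beyond the same 2σ limit) is satisfied at point 8.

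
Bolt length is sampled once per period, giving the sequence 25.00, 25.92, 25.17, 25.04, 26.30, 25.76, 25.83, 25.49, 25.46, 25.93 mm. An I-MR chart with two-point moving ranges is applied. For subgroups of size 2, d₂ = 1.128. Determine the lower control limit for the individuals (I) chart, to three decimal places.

X̄ = (25.00 + 25.92 + 25.17 + 25.04 + 26.30 + 25.76 + 25.83 + 25.49 + 25.46 + 25.93) / 10 = 25.5900
Moving ranges: 0.92, 0.75, 0.13, 1.26, 0.54, 0.07, 0.34, 0.03, 0.47; M̄R̄ = 4.5100 / 9 = 0.5011
LCL = X̄ − 3·M̄R̄/d₂ = 25.5900 − 3 × 0.5011 / 1.128 = 24.2573

24.257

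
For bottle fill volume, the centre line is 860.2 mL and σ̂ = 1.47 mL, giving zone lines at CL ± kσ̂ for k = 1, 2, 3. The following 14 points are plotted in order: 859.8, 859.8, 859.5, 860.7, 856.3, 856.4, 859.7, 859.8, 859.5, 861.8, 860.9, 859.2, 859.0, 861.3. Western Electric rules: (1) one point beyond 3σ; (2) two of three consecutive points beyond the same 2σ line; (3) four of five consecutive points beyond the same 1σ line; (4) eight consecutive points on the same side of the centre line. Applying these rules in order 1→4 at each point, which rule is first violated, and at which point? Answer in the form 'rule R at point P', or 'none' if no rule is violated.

Zone of each point (C = within 1σ̂, B = 1σ̂–2σ̂, A = 2σ̂–3σ̂, * = beyond 3σ̂; sign = side of CL): 1:-C, 2:-C, 3:-C, 4:+C, 5:-A, 6:-A, 7:-C, 8:-C, 9:-C, 10:+B, 11:+C, 12:-C, 13:-C, 14:+C
Rule 2 (two of three consecutive points beyond the same 2σ limit) is satisfied at point 6.

rule 2 at point 6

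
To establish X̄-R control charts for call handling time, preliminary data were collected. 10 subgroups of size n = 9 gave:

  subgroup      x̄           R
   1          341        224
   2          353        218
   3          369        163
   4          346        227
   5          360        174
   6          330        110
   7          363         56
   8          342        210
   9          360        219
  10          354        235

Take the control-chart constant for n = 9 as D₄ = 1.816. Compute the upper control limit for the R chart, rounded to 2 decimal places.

333.42

R̄ = (224 + 218 + 163 + 227 + 174 + 110 + 56 + 210 + 219 + 235) / 10 = 1836.0000 / 10 = 183.6000
UCL_R = D₄·R̄ = 1.816 × 183.6000 = 333.4176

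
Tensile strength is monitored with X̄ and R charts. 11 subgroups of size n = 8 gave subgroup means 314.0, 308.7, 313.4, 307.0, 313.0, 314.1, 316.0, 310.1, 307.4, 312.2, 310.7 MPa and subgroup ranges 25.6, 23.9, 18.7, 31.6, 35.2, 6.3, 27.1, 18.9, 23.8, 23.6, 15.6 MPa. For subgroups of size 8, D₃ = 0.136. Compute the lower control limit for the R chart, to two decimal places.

R̄ = (25.6 + 23.9 + 18.7 + 31.6 + 35.2 + 6.3 + 27.1 + 18.9 + 23.8 + 23.6 + 15.6) / 11 = 250.3000 / 11 = 22.7545
LCL_R = D₃·R̄ = 0.136 × 22.7545 = 3.0946

3.09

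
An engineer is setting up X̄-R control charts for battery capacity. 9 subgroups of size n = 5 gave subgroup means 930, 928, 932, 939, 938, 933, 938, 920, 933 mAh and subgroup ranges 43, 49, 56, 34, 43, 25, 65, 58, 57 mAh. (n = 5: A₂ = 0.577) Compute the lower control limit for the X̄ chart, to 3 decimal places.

X̄̄ = (930 + 928 + 932 + 939 + 938 + 933 + 938 + 920 + 933) / 9 = 8391.0000 / 9 = 932.3333
R̄ = (43 + 49 + 56 + 34 + 43 + 25 + 65 + 58 + 57) / 9 = 430.0000 / 9 = 47.7778
LCL = X̄̄ − A₂·R̄ = 932.3333 − 0.577 × 47.7778 = 904.7656

904.766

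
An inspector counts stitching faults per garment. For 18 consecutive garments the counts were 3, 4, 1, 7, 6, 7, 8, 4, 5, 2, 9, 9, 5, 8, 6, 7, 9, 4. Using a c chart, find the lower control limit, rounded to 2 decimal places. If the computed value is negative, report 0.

c̄ = (3 + 4 + 1 + 7 + 6 + 7 + 8 + 4 + 5 + 2 + 9 + 9 + 5 + 8 + 6 + 7 + 9 + 4) / 18 = 104 / 18 = 5.7778
LCL = c̄ − 3√c̄ = 5.7778 − 3 × 2.4037 = -1.4333 → 0 (cannot be negative)

0.00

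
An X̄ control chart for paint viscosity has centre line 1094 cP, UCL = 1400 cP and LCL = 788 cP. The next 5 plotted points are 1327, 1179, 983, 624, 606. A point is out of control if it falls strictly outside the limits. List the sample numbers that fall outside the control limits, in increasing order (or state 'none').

4, 5

Compare each point to [788, 1400]: sample 4 = 624 < LCL; sample 5 = 606 < LCL.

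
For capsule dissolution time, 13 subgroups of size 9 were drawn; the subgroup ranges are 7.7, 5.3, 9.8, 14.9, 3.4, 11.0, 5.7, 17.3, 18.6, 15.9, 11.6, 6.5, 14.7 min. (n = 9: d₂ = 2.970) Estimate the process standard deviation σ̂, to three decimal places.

3.688

R̄ = (7.7 + 5.3 + 9.8 + 14.9 + 3.4 + 11.0 + 5.7 + 17.3 + 18.6 + 15.9 + 11.6 + 6.5 + 14.7) / 13 = 10.9538
σ̂ = R̄ / d₂ = 10.9538 / 2.970 = 3.6882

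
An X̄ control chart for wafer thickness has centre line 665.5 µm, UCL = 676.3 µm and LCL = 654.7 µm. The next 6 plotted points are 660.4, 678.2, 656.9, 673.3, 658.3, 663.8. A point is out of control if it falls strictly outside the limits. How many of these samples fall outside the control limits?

Compare each point to [654.7, 676.3]: sample 2 = 678.2 > UCL.

1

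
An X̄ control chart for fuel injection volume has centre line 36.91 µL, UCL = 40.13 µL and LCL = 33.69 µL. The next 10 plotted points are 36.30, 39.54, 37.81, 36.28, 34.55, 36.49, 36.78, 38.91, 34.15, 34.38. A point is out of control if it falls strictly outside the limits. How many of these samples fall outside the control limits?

All 10 points lie within [33.69, 40.13].

0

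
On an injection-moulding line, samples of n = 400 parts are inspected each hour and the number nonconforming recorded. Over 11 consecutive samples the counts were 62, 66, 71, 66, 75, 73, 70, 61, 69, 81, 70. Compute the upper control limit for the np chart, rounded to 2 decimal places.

92.18

p̄ = Σdᵢ / (k·n) = 764 / (11 × 400) = 0.17364
UCL = np̄ + 3·√(np̄(1−p̄)) = 69.4545 + 3 × √(69.4545×0.82636) = 69.4545 + 3 × 7.5759 = 92.1823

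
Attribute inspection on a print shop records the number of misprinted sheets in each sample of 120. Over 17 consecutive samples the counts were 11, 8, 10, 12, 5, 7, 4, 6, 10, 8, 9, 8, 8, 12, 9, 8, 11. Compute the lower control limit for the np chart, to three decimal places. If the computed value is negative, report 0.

0.117

p̄ = Σdᵢ / (k·n) = 146 / (17 × 120) = 0.07157
LCL = np̄ − 3·√(np̄(1−p̄)) = 8.5882 − 3 × 2.8238 = 0.1170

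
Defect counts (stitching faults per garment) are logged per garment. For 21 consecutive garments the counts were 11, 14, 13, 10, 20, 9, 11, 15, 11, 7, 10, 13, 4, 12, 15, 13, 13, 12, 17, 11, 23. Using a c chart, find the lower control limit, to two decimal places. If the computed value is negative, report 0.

c̄ = (11 + 14 + 13 + 10 + 20 + 9 + 11 + 15 + 11 + 7 + 10 + 13 + 4 + 12 + 15 + 13 + 13 + 12 + 17 + 11 + 23) / 21 = 264 / 21 = 12.5714
LCL = c̄ − 3√c̄ = 12.5714 − 3 × 3.5456 = 1.9346

1.93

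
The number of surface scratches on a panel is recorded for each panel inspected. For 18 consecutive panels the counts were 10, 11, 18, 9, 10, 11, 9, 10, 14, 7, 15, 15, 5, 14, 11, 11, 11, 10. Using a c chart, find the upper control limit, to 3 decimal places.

21.192

c̄ = (10 + 11 + 18 + 9 + 10 + 11 + 9 + 10 + 14 + 7 + 15 + 15 + 5 + 14 + 11 + 11 + 11 + 10) / 18 = 201 / 18 = 11.1667
UCL = c̄ + 3√c̄ = 11.1667 + 3 × √11.1667 = 11.1667 + 3 × 3.3417 = 21.1916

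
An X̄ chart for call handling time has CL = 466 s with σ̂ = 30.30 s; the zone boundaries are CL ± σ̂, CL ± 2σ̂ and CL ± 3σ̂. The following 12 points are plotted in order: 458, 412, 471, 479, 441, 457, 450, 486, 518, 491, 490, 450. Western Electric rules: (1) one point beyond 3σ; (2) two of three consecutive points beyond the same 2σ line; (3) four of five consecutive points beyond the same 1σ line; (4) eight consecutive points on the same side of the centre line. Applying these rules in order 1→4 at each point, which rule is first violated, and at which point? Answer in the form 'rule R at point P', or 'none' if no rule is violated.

none

Zone of each point (C = within 1σ̂, B = 1σ̂–2σ̂, A = 2σ̂–3σ̂, * = beyond 3σ̂; sign = side of CL): 1:-C, 2:-B, 3:+C, 4:+C, 5:-C, 6:-C, 7:-C, 8:+C, 9:+B, 10:+C, 11:+C, 12:-C
No rule fires across all 12 points.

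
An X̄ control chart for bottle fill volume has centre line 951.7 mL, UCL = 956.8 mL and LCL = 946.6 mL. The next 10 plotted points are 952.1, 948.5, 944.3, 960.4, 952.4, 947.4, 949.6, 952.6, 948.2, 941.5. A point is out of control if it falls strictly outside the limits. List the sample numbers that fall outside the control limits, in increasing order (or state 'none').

3, 4, 10

Compare each point to [946.6, 956.8]: sample 3 = 944.3 < LCL; sample 4 = 960.4 > UCL; sample 10 = 941.5 < LCL.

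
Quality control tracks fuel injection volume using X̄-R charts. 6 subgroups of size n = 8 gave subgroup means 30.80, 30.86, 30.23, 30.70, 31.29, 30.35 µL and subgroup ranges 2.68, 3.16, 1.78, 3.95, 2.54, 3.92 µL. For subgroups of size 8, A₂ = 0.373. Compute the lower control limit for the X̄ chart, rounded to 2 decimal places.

X̄̄ = (30.80 + 30.86 + 30.23 + 30.70 + 31.29 + 30.35) / 6 = 184.2300 / 6 = 30.7050
R̄ = (2.68 + 3.16 + 1.78 + 3.95 + 2.54 + 3.92) / 6 = 18.0300 / 6 = 3.0050
LCL = X̄̄ − A₂·R̄ = 30.7050 − 0.373 × 3.0050 = 29.5841

29.58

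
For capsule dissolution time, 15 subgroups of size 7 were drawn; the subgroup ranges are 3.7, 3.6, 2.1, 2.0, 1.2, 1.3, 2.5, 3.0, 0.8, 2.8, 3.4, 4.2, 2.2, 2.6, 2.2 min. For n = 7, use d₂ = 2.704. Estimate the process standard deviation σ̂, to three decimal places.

0.927

R̄ = (3.7 + 3.6 + 2.1 + 2.0 + 1.2 + 1.3 + 2.5 + 3.0 + 0.8 + 2.8 + 3.4 + 4.2 + 2.2 + 2.6 + 2.2) / 15 = 2.5067
σ̂ = R̄ / d₂ = 2.5067 / 2.704 = 0.9270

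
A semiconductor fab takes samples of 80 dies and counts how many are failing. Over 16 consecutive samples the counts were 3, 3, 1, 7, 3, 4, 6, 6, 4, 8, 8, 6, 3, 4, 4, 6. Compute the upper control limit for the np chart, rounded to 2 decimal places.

11.09

p̄ = Σdᵢ / (k·n) = 76 / (16 × 80) = 0.05937
UCL = np̄ + 3·√(np̄(1−p̄)) = 4.7500 + 3 × √(4.7500×0.94063) = 4.7500 + 3 × 2.1138 = 11.0913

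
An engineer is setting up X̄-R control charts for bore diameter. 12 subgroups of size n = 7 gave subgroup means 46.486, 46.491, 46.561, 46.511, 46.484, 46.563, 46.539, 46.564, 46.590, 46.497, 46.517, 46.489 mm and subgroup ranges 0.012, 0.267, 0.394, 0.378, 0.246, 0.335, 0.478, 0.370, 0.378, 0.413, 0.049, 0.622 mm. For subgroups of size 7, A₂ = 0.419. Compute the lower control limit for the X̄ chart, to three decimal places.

46.387

X̄̄ = (46.486 + 46.491 + 46.561 + 46.511 + 46.484 + 46.563 + 46.539 + 46.564 + 46.590 + 46.497 + 46.517 + 46.489) / 12 = 558.2920 / 12 = 46.5243
R̄ = (0.012 + 0.267 + 0.394 + 0.378 + 0.246 + 0.335 + 0.478 + 0.370 + 0.378 + 0.413 + 0.049 + 0.622) / 12 = 3.9420 / 12 = 0.3285
LCL = X̄̄ − A₂·R̄ = 46.5243 − 0.419 × 0.3285 = 46.3867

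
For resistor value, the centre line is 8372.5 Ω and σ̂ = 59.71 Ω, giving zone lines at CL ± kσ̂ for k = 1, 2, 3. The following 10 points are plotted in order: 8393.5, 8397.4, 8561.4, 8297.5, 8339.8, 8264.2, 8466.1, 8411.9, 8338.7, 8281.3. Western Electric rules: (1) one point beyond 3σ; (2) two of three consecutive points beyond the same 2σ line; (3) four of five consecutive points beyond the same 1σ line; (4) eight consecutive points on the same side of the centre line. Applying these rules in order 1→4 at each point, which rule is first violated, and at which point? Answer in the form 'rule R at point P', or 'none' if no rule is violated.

rule 1 at point 3

Zone of each point (C = within 1σ̂, B = 1σ̂–2σ̂, A = 2σ̂–3σ̂, * = beyond 3σ̂; sign = side of CL): 1:+C, 2:+C, 3:+*, 4:-B, 5:-C, 6:-B, 7:+B, 8:+C, 9:-C, 10:-B
Rule 1 (one point beyond the 3σ limits) is satisfied at point 3.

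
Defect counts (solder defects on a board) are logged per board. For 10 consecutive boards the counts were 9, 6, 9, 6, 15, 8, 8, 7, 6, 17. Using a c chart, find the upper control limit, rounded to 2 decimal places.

c̄ = (9 + 6 + 9 + 6 + 15 + 8 + 8 + 7 + 6 + 17) / 10 = 91 / 10 = 9.1000
UCL = c̄ + 3√c̄ = 9.1000 + 3 × √9.1000 = 9.1000 + 3 × 3.0166 = 18.1499

18.15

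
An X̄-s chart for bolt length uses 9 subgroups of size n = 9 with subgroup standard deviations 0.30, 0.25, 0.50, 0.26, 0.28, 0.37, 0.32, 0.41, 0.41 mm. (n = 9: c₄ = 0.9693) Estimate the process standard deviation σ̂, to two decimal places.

s̄ = (0.30 + 0.25 + 0.50 + 0.26 + 0.28 + 0.37 + 0.32 + 0.41 + 0.41) / 9 = 0.3444
σ̂ = s̄ / c₄ = 0.3444 / 0.9693 = 0.3554

0.36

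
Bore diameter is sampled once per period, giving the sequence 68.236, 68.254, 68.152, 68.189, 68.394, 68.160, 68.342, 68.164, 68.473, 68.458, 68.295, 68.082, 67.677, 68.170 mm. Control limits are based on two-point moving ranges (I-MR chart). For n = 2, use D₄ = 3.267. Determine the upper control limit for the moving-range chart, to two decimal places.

Moving ranges: 0.018, 0.102, 0.037, 0.205, 0.234, 0.182, 0.178, 0.309, 0.015, 0.163, 0.213, 0.405, 0.493; M̄R̄ = 2.5540 / 13 = 0.1965
UCL_MR = D₄·M̄R̄ = 3.267 × 0.1965 = 0.6418

0.64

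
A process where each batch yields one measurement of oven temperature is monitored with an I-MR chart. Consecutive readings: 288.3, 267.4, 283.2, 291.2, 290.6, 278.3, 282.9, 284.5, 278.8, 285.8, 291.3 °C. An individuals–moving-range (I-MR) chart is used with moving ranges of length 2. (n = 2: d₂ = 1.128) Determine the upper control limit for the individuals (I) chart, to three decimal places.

305.654

X̄ = (288.3 + 267.4 + 283.2 + 291.2 + 290.6 + 278.3 + 282.9 + 284.5 + 278.8 + 285.8 + 291.3) / 11 = 283.8455
Moving ranges: 20.9, 15.8, 8.0, 0.6, 12.3, 4.6, 1.6, 5.7, 7.0, 5.5; M̄R̄ = 82.0000 / 10 = 8.2000
UCL = X̄ + 3·M̄R̄/d₂ = 283.8455 + 3 × 8.2000 / 1.128 = 305.6540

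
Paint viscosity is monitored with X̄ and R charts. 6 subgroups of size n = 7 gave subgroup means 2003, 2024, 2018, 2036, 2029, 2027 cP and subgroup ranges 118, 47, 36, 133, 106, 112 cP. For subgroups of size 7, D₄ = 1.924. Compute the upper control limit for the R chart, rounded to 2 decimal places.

177.01

R̄ = (118 + 47 + 36 + 133 + 106 + 112) / 6 = 552.0000 / 6 = 92.0000
UCL_R = D₄·R̄ = 1.924 × 92.0000 = 177.0080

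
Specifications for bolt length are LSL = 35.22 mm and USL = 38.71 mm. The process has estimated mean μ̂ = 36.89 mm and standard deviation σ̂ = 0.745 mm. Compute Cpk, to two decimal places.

Cpu = (USL − μ̂) / (3σ̂) = (38.71 − 36.89) / (3 × 0.745) = 0.8143; Cpl = (μ̂ − LSL) / (3σ̂) = (36.89 − 35.22) / (3 × 0.745) = 0.7472; Cpk = min(Cpu, Cpl) = 0.7472

0.75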